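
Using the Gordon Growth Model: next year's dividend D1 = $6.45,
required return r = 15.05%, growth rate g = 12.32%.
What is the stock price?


Formula: P = D1 / (r - g)
Spread: r - g = 0.1505 - 0.1232 = 0.0273
Substituting: P = $6.45 / 0.0273
P = $236.26

$236.26


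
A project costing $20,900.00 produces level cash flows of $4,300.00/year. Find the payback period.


Formula: Payback = investment / annual cash flow
Substituting: Payback = $20,900.00 / $4,300.00
Payback = 4.8605 years

4.8605 years


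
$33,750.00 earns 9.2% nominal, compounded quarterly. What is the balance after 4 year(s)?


Formula: FV = P * (1 + r/m)^(m*t)
Period rate: r/m = 0.092 / 4 = 0.023
Total periods: m*t = 4 * 4 = 16
Growth factor: (1 + 0.023)^16 = 1.438832
FV = $33,750.00 * 1.438832 = $48,560.59

$48,560.59


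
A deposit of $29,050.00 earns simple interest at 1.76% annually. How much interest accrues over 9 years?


Formula: I = P * r * t
Substituting: I = $29,050.00 * 0.0176 * 9
Step: I = $29,050.00 * 0.1584
I = $4,601.52

$4,601.52


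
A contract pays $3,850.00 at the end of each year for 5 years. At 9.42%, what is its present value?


Formula: PV = PMT * (1 - (1+r)^(-n)) / r
Discount factor: (1 + 0.0942)^(-5) = 0.637553
Bracket: 1 - 0.637553 = 0.362447
PV = $3,850.00 * 0.362447 / 0.0942 = $14,813.38

$14,813.38


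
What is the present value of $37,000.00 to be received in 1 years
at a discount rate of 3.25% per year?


Formula: PV = FV / (1 + r)^n
Substituting: PV = $37,000.00 / (1 + 0.0325)^1
Discount factor: (1.0325)^1 = 1.0325
PV = $37,000.00 / 1.0325 = $35,835.35

$35,835.35


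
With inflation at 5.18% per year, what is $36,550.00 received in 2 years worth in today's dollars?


Formula: Real value = nominal / (1 + inflation)^years
Price level: (1 + 0.0518)^2 = 1.106283
Real value = $36,550.00 / 1.106283 = $33,038.56

$33,038.56


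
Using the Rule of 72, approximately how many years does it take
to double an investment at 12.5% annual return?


Formula: Years ≈ 72 / r
Substituting: Years ≈ 72 / 12.5
Years ≈ 5.8

5.8 years


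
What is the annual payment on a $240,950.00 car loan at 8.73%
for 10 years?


Formula: PMT = PV * r / (1 - (1+r)^(-n))
Denominator: 1 - (1 + 0.0873)^(-10) = 0.566982
Numerator: $240,950.00 * 0.0873 = 21034.935
PMT = 21034.935 / 0.566982 = $37,099.84

$37,099.84


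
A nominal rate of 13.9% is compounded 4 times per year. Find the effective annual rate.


Formula: EAR = (1 + r/m)^m - 1
Period rate: r/m = 0.139 / 4 = 0.03475
Compounding: (1 + 0.03475)^4 = 1.146415
EAR = 1.146415 - 1 = 0.146415

0.146415


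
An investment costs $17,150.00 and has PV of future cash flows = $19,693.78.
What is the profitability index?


Formula: PI = PV(cash flows) / initial investment
Substituting: PI = $19,693.78 / $17,150.00
PI = 1.1483

1.1483


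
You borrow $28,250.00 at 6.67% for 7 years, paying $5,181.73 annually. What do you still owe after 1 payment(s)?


Formula: Balance = PV*(1+r)^k - PMT*((1+r)^k - 1)/r
Growth: (1 + 0.0667)^1 = 1.0667
Accumulated factor: ((1+r)^k - 1)/r = 1.0
Balance = $28,250.00 * 1.0667 - $5,181.73 * 1.0
Balance = $24,952.55

$24,952.55


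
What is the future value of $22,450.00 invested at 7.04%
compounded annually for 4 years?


Formula: FV = P * (1 + r)^n
Substituting: FV = $22,450.00 * (1 + 0.0704)^4
Growth factor: (1.0704)^4 = 1.312757
FV = $22,450.00 * 1.312757 = $29,471.40

$29,471.40


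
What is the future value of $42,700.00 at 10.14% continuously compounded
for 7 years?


Formula: FV = P * e^(r*t)
Exponent: r*t = 0.1014 * 7 = 0.7098
e^(0.7098) = 2.033585
FV = $42,700.00 * 2.033585 = $86,834.06

$86,834.06


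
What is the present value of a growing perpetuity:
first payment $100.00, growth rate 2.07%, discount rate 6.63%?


Formula: PV = C / (r - g)
Spread: r - g = 0.0663 - 0.0207 = 0.0456
Substituting: PV = $100.00 / 0.0456
PV = $2,192.98

$2,192.98


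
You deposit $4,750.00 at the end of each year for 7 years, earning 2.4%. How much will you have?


Formula: FV = PMT * ((1+r)^n - 1) / r
Growth factor: (1 + 0.024)^7 = 1.180592
Numerator: 1.180592 - 1 = 0.180592
FV = $4,750.00 * 0.180592 / 0.024 = $35,742.09

$35,742.09


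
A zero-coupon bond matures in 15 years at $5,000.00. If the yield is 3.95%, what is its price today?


Formula: Price = FV / (1 + r)^n
Substituting: Price = $5,000.00 / (1 + 0.0395)^15
Discount factor: (1.0395)^15 = 1.788
Price = $5,000.00 / 1.788 = $2,796.42

$2,796.42


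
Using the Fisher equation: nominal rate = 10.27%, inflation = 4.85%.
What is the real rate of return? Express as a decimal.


Formula: (1 + r_real) = (1 + r_nom) / (1 + inflation)
Substituting: (1 + r_real) = 1.1027 / 1.0485
(1 + r_real) = 1.051693
r_real = 1.051693 - 1 = 0.051693

0.051693


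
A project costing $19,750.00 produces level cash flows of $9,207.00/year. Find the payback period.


Formula: Payback = investment / annual cash flow
Substituting: Payback = $19,750.00 / $9,207.00
Payback = 2.1451 years

2.1451 years


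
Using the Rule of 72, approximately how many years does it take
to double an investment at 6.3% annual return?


Formula: Years ≈ 72 / r
Substituting: Years ≈ 72 / 6.3
Years ≈ 11.4

11.4 years


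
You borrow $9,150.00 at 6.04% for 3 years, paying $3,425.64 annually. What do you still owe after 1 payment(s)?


Formula: Balance = PV*(1+r)^k - PMT*((1+r)^k - 1)/r
Growth: (1 + 0.0604)^1 = 1.0604
Accumulated factor: ((1+r)^k - 1)/r = 1.0
Balance = $9,150.00 * 1.0604 - $3,425.64 * 1.0
Balance = $6,277.02

$6,277.02


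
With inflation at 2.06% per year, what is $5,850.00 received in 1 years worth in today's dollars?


Formula: Real value = nominal / (1 + inflation)^years
Price level: (1 + 0.0206)^1 = 1.0206
Real value = $5,850.00 / 1.0206 = $5,731.92

$5,731.92


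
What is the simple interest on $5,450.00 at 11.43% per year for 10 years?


Formula: I = P * r * t
Substituting: I = $5,450.00 * 0.1143 * 10
Step: I = $5,450.00 * 1.143
I = $6,229.35

$6,229.35


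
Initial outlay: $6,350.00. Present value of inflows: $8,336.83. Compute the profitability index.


Formula: PI = PV(cash flows) / initial investment
Substituting: PI = $8,336.83 / $6,350.00
PI = 1.3129

1.3129


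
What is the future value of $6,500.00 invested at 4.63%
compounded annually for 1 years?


Formula: FV = P * (1 + r)^n
Substituting: FV = $6,500.00 * (1 + 0.0463)^1
Growth factor: (1.0463)^1 = 1.0463
FV = $6,500.00 * 1.0463 = $6,800.95

$6,800.95


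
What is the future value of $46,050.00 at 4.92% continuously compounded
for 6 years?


Formula: FV = P * e^(r*t)
Exponent: r*t = 0.0492 * 6 = 0.2952
e^(0.2952) = 1.343395
FV = $46,050.00 * 1.343395 = $61,863.34

$61,863.34


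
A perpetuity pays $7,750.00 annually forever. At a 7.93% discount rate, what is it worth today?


Formula: PV = C / r
Substituting: PV = $7,750.00 / 0.0793
PV = $97,730.14

$97,730.14


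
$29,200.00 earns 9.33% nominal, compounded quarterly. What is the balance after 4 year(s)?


Formula: FV = P * (1 + r/m)^(m*t)
Period rate: r/m = 0.0933 / 4 = 0.023325
Total periods: m*t = 4 * 4 = 16
Growth factor: (1 + 0.023325)^16 = 1.446163
FV = $29,200.00 * 1.446163 = $42,227.97

$42,227.97


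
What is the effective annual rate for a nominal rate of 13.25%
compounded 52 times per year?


Formula: EAR = (1 + r/m)^m - 1
Period rate: r/m = 0.1325 / 52 = 0.002548
Compounding: (1 + 0.002548)^52 = 1.141487
EAR = 1.141487 - 1 = 0.141487

0.141487


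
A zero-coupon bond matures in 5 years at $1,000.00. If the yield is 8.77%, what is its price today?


Formula: Price = FV / (1 + r)^n
Substituting: Price = $1,000.00 / (1 + 0.0877)^5
Discount factor: (1.0877)^5 = 1.522459
Price = $1,000.00 / 1.522459 = $656.83

$656.83


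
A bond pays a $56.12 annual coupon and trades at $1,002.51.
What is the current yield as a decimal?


Formula: Current yield = annual coupon / price
Substituting: CY = $56.12 / $1,002.51
CY = 0.055979

0.055979


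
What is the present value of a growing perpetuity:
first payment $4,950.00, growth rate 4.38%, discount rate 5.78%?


Formula: PV = C / (r - g)
Spread: r - g = 0.0578 - 0.0438 = 0.014
Substituting: PV = $4,950.00 / 0.014
PV = $353,571.43

$353,571.43


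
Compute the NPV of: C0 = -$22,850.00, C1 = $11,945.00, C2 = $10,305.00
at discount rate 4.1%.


Formula: NPV = C0 + C1/(1+r) + C2/(1+r)^2
Discount C1: $11,945.00 / (1 + 0.041) = $11,474.54
Discount C2: $10,305.00 / (1 + 0.041)^2 = $9,509.26
NPV = -$22,850.00 + $11,474.54 + $9,509.26 = -$1,866.20

-$1,866.20


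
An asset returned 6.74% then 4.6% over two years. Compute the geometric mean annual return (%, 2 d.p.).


Formula: Geometric mean = ((1+r1)*(1+r2))^(1/2) - 1
Product: (1 + 0.0674) * (1 + 0.046) = 1.0674 * 1.046 = 1.1165
Square root: 1.1165^0.5 = 1.056646
Geometric mean = 1.056646 - 1 = 0.056646
As percentage: 5.66%

5.66%


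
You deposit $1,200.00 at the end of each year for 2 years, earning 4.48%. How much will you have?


Formula: FV = PMT * ((1+r)^n - 1) / r
Growth factor: (1 + 0.0448)^2 = 1.091607
Numerator: 1.091607 - 1 = 0.091607
FV = $1,200.00 * 0.091607 / 0.0448 = $2,453.76

$2,453.76


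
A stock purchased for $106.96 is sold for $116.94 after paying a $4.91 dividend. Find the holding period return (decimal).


Formula: HPR = (P1 - P0 + D) / P0
Gain: $116.94 - $106.96 + $4.91 = $14.89
HPR = $14.89 / $106.96 = 0.1392

0.1392


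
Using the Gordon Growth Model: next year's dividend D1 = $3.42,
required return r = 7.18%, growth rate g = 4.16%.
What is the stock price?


Formula: P = D1 / (r - g)
Spread: r - g = 0.0718 - 0.0416 = 0.0302
Substituting: P = $3.42 / 0.0302
P = $113.25

$113.25


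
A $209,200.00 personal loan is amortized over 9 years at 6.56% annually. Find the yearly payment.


Formula: PMT = PV * r / (1 - (1+r)^(-n))
Denominator: 1 - (1 + 0.0656)^(-9) = 0.435515
Numerator: $209,200.00 * 0.0656 = 13723.52
PMT = 13723.52 / 0.435515 = $31,510.99

$31,510.99


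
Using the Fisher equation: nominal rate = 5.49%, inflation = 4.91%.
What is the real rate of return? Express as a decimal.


Formula: (1 + r_real) = (1 + r_nom) / (1 + inflation)
Substituting: (1 + r_real) = 1.0549 / 1.0491
(1 + r_real) = 1.005529
r_real = 1.005529 - 1 = 0.005529

0.005529


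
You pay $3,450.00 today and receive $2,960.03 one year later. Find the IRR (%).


Formula: IRR = C1/C0 - 1
Substituting: IRR = $2,960.03 / $3,450.00 - 1
Ratio: 0.85798 - 1 = -0.14202
IRR = -14.202%

-14.202%


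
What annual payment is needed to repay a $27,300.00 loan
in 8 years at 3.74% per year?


Formula: PMT = PV * r / (1 - (1+r)^(-n))
Denominator: 1 - (1 + 0.0374)^(-8) = 0.25453
Numerator: $27,300.00 * 0.0374 = 1021.02
PMT = 1021.02 / 0.25453 = $4,011.39

$4,011.39


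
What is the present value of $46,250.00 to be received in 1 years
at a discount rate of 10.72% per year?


Formula: PV = FV / (1 + r)^n
Substituting: PV = $46,250.00 / (1 + 0.1072)^1
Discount factor: (1.1072)^1 = 1.1072
PV = $46,250.00 / 1.1072 = $41,772.04

$41,772.04


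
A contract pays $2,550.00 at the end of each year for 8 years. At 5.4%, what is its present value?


Formula: PV = PMT * (1 - (1+r)^(-n)) / r
Discount factor: (1 + 0.054)^(-8) = 0.656561
Bracket: 1 - 0.656561 = 0.343439
PV = $2,550.00 * 0.343439 / 0.054 = $16,217.95

$16,217.95


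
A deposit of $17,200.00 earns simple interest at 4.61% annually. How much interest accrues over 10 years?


Formula: I = P * r * t
Substituting: I = $17,200.00 * 0.0461 * 10
Step: I = $17,200.00 * 0.461
I = $7,929.20

$7,929.20


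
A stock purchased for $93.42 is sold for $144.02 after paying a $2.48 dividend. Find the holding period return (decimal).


Formula: HPR = (P1 - P0 + D) / P0
Gain: $144.02 - $93.42 + $2.48 = $53.08
HPR = $53.08 / $93.42 = 0.5682

0.5682


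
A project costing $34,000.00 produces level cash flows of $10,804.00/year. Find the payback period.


Formula: Payback = investment / annual cash flow
Substituting: Payback = $34,000.00 / $10,804.00
Payback = 3.147 years

3.147 years


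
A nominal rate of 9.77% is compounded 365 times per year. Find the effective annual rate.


Formula: EAR = (1 + r/m)^m - 1
Period rate: r/m = 0.0977 / 365 = 0.000268
Compounding: (1 + 0.000268)^365 = 1.102618
EAR = 1.102618 - 1 = 0.102618

0.102618


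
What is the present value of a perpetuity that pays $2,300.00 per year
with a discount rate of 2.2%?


Formula: PV = C / r
Substituting: PV = $2,300.00 / 0.022
PV = $104,545.45

$104,545.45


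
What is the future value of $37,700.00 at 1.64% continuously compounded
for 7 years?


Formula: FV = P * e^(r*t)
Exponent: r*t = 0.0164 * 7 = 0.1148
e^(0.1148) = 1.121649
FV = $37,700.00 * 1.121649 = $42,286.17

$42,286.17


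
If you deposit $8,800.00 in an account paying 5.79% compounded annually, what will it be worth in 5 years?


Formula: FV = P * (1 + r)^n
Substituting: FV = $8,800.00 * (1 + 0.0579)^5
Growth factor: (1.0579)^5 = 1.325022
FV = $8,800.00 * 1.325022 = $11,660.19

$11,660.19


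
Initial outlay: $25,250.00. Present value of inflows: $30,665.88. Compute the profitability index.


Formula: PI = PV(cash flows) / initial investment
Substituting: PI = $30,665.88 / $25,250.00
PI = 1.2145

1.2145


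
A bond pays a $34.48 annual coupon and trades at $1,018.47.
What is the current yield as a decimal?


Formula: Current yield = annual coupon / price
Substituting: CY = $34.48 / $1,018.47
CY = 0.033855

0.033855


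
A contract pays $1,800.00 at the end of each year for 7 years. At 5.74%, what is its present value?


Formula: PV = PMT * (1 - (1+r)^(-n)) / r
Discount factor: (1 + 0.0574)^(-7) = 0.676589
Bracket: 1 - 0.676589 = 0.323411
PV = $1,800.00 * 0.323411 / 0.0574 = $10,141.81

$10,141.81


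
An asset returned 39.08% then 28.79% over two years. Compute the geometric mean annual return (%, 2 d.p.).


Formula: Geometric mean = ((1+r1)*(1+r2))^(1/2) - 1
Product: (1 + 0.3908) * (1 + 0.2879) = 1.3908 * 1.2879 = 1.791211
Square root: 1.791211^0.5 = 1.338361
Geometric mean = 1.338361 - 1 = 0.338361
As percentage: 33.84%

33.84%


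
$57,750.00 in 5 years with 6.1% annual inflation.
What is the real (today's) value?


Formula: Real value = nominal / (1 + inflation)^years
Price level: (1 + 0.061)^5 = 1.34455
Real value = $57,750.00 / 1.34455 = $42,951.18

$42,951.18


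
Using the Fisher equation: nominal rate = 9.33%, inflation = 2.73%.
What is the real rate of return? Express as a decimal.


Formula: (1 + r_real) = (1 + r_nom) / (1 + inflation)
Substituting: (1 + r_real) = 1.0933 / 1.0273
(1 + r_real) = 1.064246
r_real = 1.064246 - 1 = 0.064246

0.064246


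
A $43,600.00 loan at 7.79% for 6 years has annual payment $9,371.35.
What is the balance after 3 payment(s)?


Formula: Balance = PV*(1+r)^k - PMT*((1+r)^k - 1)/r
Growth: (1 + 0.0779)^3 = 1.252378
Accumulated factor: ((1+r)^k - 1)/r = 3.239768
Balance = $43,600.00 * 1.252378 - $9,371.35 * 3.239768
Balance = $24,242.68

$24,242.68


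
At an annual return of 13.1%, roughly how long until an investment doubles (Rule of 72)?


Formula: Years ≈ 72 / r
Substituting: Years ≈ 72 / 13.1
Years ≈ 5.5

5.5 years


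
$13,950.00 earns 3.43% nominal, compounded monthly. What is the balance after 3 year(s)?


Formula: FV = P * (1 + r/m)^(m*t)
Period rate: r/m = 0.0343 / 12 = 0.002858
Total periods: m*t = 12 * 3 = 36
Growth factor: (1 + 0.002858)^36 = 1.108218
FV = $13,950.00 * 1.108218 = $15,459.64

$15,459.64


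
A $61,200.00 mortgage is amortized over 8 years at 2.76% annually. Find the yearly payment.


Formula: PMT = PV * r / (1 - (1+r)^(-n))
Denominator: 1 - (1 + 0.0276)^(-8) = 0.19572
Numerator: $61,200.00 * 0.0276 = 1689.12
PMT = 1689.12 / 0.19572 = $8,630.29

$8,630.29


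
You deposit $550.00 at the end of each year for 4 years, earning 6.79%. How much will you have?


Formula: FV = PMT * ((1+r)^n - 1) / r
Growth factor: (1 + 0.0679)^4 = 1.300536
Numerator: 1.300536 - 1 = 0.300536
FV = $550.00 * 0.300536 / 0.0679 = $2,434.39

$2,434.39


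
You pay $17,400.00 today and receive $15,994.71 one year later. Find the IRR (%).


Formula: IRR = C1/C0 - 1
Substituting: IRR = $15,994.71 / $17,400.00 - 1
Ratio: 0.919236 - 1 = -0.080764
IRR = -8.0764%

-8.0764%


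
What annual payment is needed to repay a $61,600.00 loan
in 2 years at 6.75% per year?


Formula: PMT = PV * r / (1 - (1+r)^(-n))
Denominator: 1 - (1 + 0.0675)^(-2) = 0.122465
Numerator: $61,600.00 * 0.0675 = 4158.0
PMT = 4158.0 / 0.122465 = $33,952.44

$33,952.44


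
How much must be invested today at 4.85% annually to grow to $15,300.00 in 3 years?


Formula: PV = FV / (1 + r)^n
Substituting: PV = $15,300.00 / (1 + 0.0485)^3
Discount factor: (1.0485)^3 = 1.152671
PV = $15,300.00 / 1.152671 = $13,273.52

$13,273.52


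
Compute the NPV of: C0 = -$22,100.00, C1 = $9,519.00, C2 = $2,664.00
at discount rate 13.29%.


Formula: NPV = C0 + C1/(1+r) + C2/(1+r)^2
Discount C1: $9,519.00 / (1 + 0.1329) = $8,402.33
Discount C2: $2,664.00 / (1 + 0.1329)^2 = $2,075.64
NPV = -$22,100.00 + $8,402.33 + $2,075.64 = -$11,622.03

-$11,622.03


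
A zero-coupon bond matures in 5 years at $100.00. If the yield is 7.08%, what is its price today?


Formula: Price = FV / (1 + r)^n
Substituting: Price = $100.00 / (1 + 0.0708)^5
Discount factor: (1.0708)^5 = 1.407803
Price = $100.00 / 1.407803 = $71.03

$71.03


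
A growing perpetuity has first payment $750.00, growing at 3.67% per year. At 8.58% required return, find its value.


Formula: PV = C / (r - g)
Spread: r - g = 0.0858 - 0.0367 = 0.0491
Substituting: PV = $750.00 / 0.0491
PV = $15,274.95

$15,274.95


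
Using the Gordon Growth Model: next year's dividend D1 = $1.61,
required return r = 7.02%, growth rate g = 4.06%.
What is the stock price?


Formula: P = D1 / (r - g)
Spread: r - g = 0.0702 - 0.0406 = 0.0296
Substituting: P = $1.61 / 0.0296
P = $54.39

$54.39


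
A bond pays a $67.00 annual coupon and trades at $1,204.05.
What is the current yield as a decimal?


Formula: Current yield = annual coupon / price
Substituting: CY = $67.00 / $1,204.05
CY = 0.055646

0.055646


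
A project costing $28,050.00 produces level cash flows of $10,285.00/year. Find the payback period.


Formula: Payback = investment / annual cash flow
Substituting: Payback = $28,050.00 / $10,285.00
Payback = 2.7273 years

2.7273 years


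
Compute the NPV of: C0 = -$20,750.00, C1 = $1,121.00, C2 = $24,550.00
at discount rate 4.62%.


Formula: NPV = C0 + C1/(1+r) + C2/(1+r)^2
Discount C1: $1,121.00 / (1 + 0.0462) = $1,071.50
Discount C2: $24,550.00 / (1 + 0.0462)^2 = $22,429.63
NPV = -$20,750.00 + $1,071.50 + $22,429.63 = $2,751.12

$2,751.12


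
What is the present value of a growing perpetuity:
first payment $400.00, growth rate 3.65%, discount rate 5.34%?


Formula: PV = C / (r - g)
Spread: r - g = 0.0534 - 0.0365 = 0.0169
Substituting: PV = $400.00 / 0.0169
PV = $23,668.64

$23,668.64


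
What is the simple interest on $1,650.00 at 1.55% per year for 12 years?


Formula: I = P * r * t
Substituting: I = $1,650.00 * 0.0155 * 12
Step: I = $1,650.00 * 0.186
I = $306.90

$306.90


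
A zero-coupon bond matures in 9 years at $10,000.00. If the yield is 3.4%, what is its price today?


Formula: Price = FV / (1 + r)^n
Substituting: Price = $10,000.00 / (1 + 0.034)^9
Discount factor: (1.034)^9 = 1.351092
Price = $10,000.00 / 1.351092 = $7,401.42

$7,401.42


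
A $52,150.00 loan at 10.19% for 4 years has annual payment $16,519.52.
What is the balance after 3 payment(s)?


Formula: Balance = PV*(1+r)^k - PMT*((1+r)^k - 1)/r
Growth: (1 + 0.1019)^3 = 1.337909
Accumulated factor: ((1+r)^k - 1)/r = 3.316084
Balance = $52,150.00 * 1.337909 - $16,519.52 * 3.316084
Balance = $14,991.84

$14,991.84


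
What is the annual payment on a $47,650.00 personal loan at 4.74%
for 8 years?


Formula: PMT = PV * r / (1 - (1+r)^(-n))
Denominator: 1 - (1 + 0.0474)^(-8) = 0.309602
Numerator: $47,650.00 * 0.0474 = 2258.61
PMT = 2258.61 / 0.309602 = $7,295.20

$7,295.20


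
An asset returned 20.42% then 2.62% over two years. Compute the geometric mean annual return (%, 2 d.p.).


Formula: Geometric mean = ((1+r1)*(1+r2))^(1/2) - 1
Product: (1 + 0.2042) * (1 + 0.0262) = 1.2042 * 1.0262 = 1.23575
Square root: 1.23575^0.5 = 1.111643
Geometric mean = 1.111643 - 1 = 0.111643
As percentage: 11.16%

11.16%


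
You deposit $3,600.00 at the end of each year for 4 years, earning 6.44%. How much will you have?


Formula: FV = PMT * ((1+r)^n - 1) / r
Growth factor: (1 + 0.0644)^4 = 1.28357
Numerator: 1.28357 - 1 = 0.28357
FV = $3,600.00 * 0.28357 / 0.0644 = $15,851.72

$15,851.72


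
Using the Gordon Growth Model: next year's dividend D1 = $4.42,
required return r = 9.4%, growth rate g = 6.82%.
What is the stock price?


Formula: P = D1 / (r - g)
Spread: r - g = 0.094 - 0.0682 = 0.0258
Substituting: P = $4.42 / 0.0258
P = $171.32

$171.32


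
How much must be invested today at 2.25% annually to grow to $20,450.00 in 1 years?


Formula: PV = FV / (1 + r)^n
Substituting: PV = $20,450.00 / (1 + 0.0225)^1
Discount factor: (1.0225)^1 = 1.0225
PV = $20,450.00 / 1.0225 = $20,000.00

$20,000.00


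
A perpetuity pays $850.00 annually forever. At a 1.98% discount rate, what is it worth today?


Formula: PV = C / r
Substituting: PV = $850.00 / 0.0198
PV = $42,929.29

$42,929.29


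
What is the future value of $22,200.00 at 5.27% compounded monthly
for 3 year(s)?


Formula: FV = P * (1 + r/m)^(m*t)
Period rate: r/m = 0.0527 / 12 = 0.004392
Total periods: m*t = 12 * 3 = 36
Growth factor: (1 + 0.004392)^36 = 1.170878
FV = $22,200.00 * 1.170878 = $25,993.49

$25,993.49


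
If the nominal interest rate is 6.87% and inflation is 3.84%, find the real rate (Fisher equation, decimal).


Formula: (1 + r_real) = (1 + r_nom) / (1 + inflation)
Substituting: (1 + r_real) = 1.0687 / 1.0384
(1 + r_real) = 1.02918
r_real = 1.02918 - 1 = 0.02918

0.02918


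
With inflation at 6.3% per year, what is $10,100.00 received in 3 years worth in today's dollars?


Formula: Real value = nominal / (1 + inflation)^years
Price level: (1 + 0.063)^3 = 1.201157
Real value = $10,100.00 / 1.201157 = $8,408.56

$8,408.56


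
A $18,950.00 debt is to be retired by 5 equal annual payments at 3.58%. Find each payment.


Formula: PMT = PV * r / (1 - (1+r)^(-n))
Denominator: 1 - (1 + 0.0358)^(-5) = 0.161273
Numerator: $18,950.00 * 0.0358 = 678.41
PMT = 678.41 / 0.161273 = $4,206.59

$4,206.59


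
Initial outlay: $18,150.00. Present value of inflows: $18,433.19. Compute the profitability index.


Formula: PI = PV(cash flows) / initial investment
Substituting: PI = $18,433.19 / $18,150.00
PI = 1.0156

1.0156


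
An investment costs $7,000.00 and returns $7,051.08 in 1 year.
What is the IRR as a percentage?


Formula: IRR = C1/C0 - 1
Substituting: IRR = $7,051.08 / $7,000.00 - 1
Ratio: 1.007297 - 1 = 0.007297
IRR = 0.7297%

0.7297%


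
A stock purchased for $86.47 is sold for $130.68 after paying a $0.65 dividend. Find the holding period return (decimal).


Formula: HPR = (P1 - P0 + D) / P0
Gain: $130.68 - $86.47 + $0.65 = $44.86
HPR = $44.86 / $86.47 = 0.5188

0.5188


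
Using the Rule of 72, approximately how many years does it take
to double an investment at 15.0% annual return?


Formula: Years ≈ 72 / r
Substituting: Years ≈ 72 / 15.0
Years ≈ 4.8

4.8 years


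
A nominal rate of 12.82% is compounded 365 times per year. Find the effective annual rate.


Formula: EAR = (1 + r/m)^m - 1
Period rate: r/m = 0.1282 / 365 = 0.000351
Compounding: (1 + 0.000351)^365 = 1.136755
EAR = 1.136755 - 1 = 0.136755

0.136755


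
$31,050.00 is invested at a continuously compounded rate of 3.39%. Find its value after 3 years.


Formula: FV = P * e^(r*t)
Exponent: r*t = 0.0339 * 3 = 0.1017
e^(0.1017) = 1.107051
FV = $31,050.00 * 1.107051 = $34,373.94

$34,373.94


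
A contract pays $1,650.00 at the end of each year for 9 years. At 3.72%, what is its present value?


Formula: PV = PMT * (1 - (1+r)^(-n)) / r
Discount factor: (1 + 0.0372)^(-9) = 0.719842
Bracket: 1 - 0.719842 = 0.280158
PV = $1,650.00 * 0.280158 / 0.0372 = $12,426.34

$12,426.34


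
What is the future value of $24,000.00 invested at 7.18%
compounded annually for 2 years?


Formula: FV = P * (1 + r)^n
Substituting: FV = $24,000.00 * (1 + 0.0718)^2
Growth factor: (1.0718)^2 = 1.148755
FV = $24,000.00 * 1.148755 = $27,570.13

$27,570.13


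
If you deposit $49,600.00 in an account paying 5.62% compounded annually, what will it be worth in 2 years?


Formula: FV = P * (1 + r)^n
Substituting: FV = $49,600.00 * (1 + 0.0562)^2
Growth factor: (1.0562)^2 = 1.115558
FV = $49,600.00 * 1.115558 = $55,331.70

$55,331.70


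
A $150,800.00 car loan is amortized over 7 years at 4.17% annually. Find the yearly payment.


Formula: PMT = PV * r / (1 - (1+r)^(-n))
Denominator: 1 - (1 + 0.0417)^(-7) = 0.248721
Numerator: $150,800.00 * 0.0417 = 6288.36
PMT = 6288.36 / 0.248721 = $25,282.80

$25,282.80


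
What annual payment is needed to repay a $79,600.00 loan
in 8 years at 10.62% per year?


Formula: PMT = PV * r / (1 - (1+r)^(-n))
Denominator: 1 - (1 + 0.1062)^(-8) = 0.554004
Numerator: $79,600.00 * 0.1062 = 8453.52
PMT = 8453.52 / 0.554004 = $15,258.95

$15,258.95


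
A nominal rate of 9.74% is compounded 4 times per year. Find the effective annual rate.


Formula: EAR = (1 + r/m)^m - 1
Period rate: r/m = 0.0974 / 4 = 0.02435
Compounding: (1 + 0.02435)^4 = 1.101016
EAR = 1.101016 - 1 = 0.101016

0.101016


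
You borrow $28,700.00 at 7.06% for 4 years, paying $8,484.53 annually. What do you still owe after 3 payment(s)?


Formula: Balance = PV*(1+r)^k - PMT*((1+r)^k - 1)/r
Growth: (1 + 0.0706)^3 = 1.227105
Accumulated factor: ((1+r)^k - 1)/r = 3.216784
Balance = $28,700.00 * 1.227105 - $8,484.53 * 3.216784
Balance = $7,925.01

$7,925.01


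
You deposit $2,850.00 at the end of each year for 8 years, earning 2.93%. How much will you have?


Formula: FV = PMT * ((1+r)^n - 1) / r
Growth factor: (1 + 0.0293)^8 = 1.259899
Numerator: 1.259899 - 1 = 0.259899
FV = $2,850.00 * 0.259899 / 0.0293 = $25,280.29

$25,280.29


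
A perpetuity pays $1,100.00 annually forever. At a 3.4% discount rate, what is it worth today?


Formula: PV = C / r
Substituting: PV = $1,100.00 / 0.034
PV = $32,352.94

$32,352.94


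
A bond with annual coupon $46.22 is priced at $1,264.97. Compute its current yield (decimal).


Formula: Current yield = annual coupon / price
Substituting: CY = $46.22 / $1,264.97
CY = 0.036538

0.036538


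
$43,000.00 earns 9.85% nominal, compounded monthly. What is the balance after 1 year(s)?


Formula: FV = P * (1 + r/m)^(m*t)
Period rate: r/m = 0.0985 / 12 = 0.008208
Total periods: m*t = 12 * 1 = 12
Growth factor: (1 + 0.008208)^12 = 1.103071
FV = $43,000.00 * 1.103071 = $47,432.04

$47,432.04


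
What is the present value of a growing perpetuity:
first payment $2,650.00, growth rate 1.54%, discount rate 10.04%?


Formula: PV = C / (r - g)
Spread: r - g = 0.1004 - 0.0154 = 0.085
Substituting: PV = $2,650.00 / 0.085
PV = $31,176.47

$31,176.47


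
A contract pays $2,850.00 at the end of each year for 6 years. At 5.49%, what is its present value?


Formula: PV = PMT * (1 - (1+r)^(-n)) / r
Discount factor: (1 + 0.0549)^(-6) = 0.725658
Bracket: 1 - 0.725658 = 0.274342
PV = $2,850.00 * 0.274342 / 0.0549 = $14,241.78

$14,241.78


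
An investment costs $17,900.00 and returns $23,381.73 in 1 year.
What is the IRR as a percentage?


Formula: IRR = C1/C0 - 1
Substituting: IRR = $23,381.73 / $17,900.00 - 1
Ratio: 1.306242 - 1 = 0.306242
IRR = 30.6242%

30.6242%


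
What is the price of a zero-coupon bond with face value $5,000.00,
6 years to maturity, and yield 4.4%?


Formula: Price = FV / (1 + r)^n
Substituting: Price = $5,000.00 / (1 + 0.044)^6
Discount factor: (1.044)^6 = 1.294801
Price = $5,000.00 / 1.294801 = $3,861.60

$3,861.60


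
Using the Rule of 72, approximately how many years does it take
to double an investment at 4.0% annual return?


Formula: Years ≈ 72 / r
Substituting: Years ≈ 72 / 4.0
Years ≈ 18.0

18.0 years


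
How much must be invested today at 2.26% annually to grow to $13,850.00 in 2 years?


Formula: PV = FV / (1 + r)^n
Substituting: PV = $13,850.00 / (1 + 0.0226)^2
Discount factor: (1.0226)^2 = 1.045711
PV = $13,850.00 / 1.045711 = $13,244.58

$13,244.58


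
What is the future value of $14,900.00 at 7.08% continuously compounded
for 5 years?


Formula: FV = P * e^(r*t)
Exponent: r*t = 0.0708 * 5 = 0.354
e^(0.354) = 1.424755
FV = $14,900.00 * 1.424755 = $21,228.85

$21,228.85


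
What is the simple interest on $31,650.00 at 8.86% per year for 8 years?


Formula: I = P * r * t
Substituting: I = $31,650.00 * 0.0886 * 8
Step: I = $31,650.00 * 0.7088
I = $22,433.52

$22,433.52


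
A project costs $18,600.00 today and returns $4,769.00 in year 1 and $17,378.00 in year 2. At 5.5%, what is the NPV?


Formula: NPV = C0 + C1/(1+r) + C2/(1+r)^2
Discount C1: $4,769.00 / (1 + 0.055) = $4,520.38
Discount C2: $17,378.00 / (1 + 0.055)^2 = $15,613.31
NPV = -$18,600.00 + $4,520.38 + $15,613.31 = $1,533.69

$1,533.69


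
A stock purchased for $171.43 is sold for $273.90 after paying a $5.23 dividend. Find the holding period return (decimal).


Formula: HPR = (P1 - P0 + D) / P0
Gain: $273.90 - $171.43 + $5.23 = $107.70
HPR = $107.70 / $171.43 = 0.6282

0.6282


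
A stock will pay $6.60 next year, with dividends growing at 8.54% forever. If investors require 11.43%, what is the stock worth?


Formula: P = D1 / (r - g)
Spread: r - g = 0.1143 - 0.0854 = 0.0289
Substituting: P = $6.60 / 0.0289
P = $228.37

$228.37


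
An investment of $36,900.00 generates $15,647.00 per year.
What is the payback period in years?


Formula: Payback = investment / annual cash flow
Substituting: Payback = $36,900.00 / $15,647.00
Payback = 2.3583 years

2.3583 years


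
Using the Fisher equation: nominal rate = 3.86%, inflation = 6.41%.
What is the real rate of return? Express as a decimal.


Formula: (1 + r_real) = (1 + r_nom) / (1 + inflation)
Substituting: (1 + r_real) = 1.0386 / 1.0641
(1 + r_real) = 0.976036
r_real = 0.976036 - 1 = -0.023964

-0.023964


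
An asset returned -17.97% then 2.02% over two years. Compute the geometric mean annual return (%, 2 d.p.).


Formula: Geometric mean = ((1+r1)*(1+r2))^(1/2) - 1
Product: (1 + -0.1797) * (1 + 0.0202) = 0.8203 * 1.0202 = 0.83687
Square root: 0.83687^0.5 = 0.914806
Geometric mean = 0.914806 - 1 = -0.085194
As percentage: -8.52%

-8.52%


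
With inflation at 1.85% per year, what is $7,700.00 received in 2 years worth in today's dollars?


Formula: Real value = nominal / (1 + inflation)^years
Price level: (1 + 0.0185)^2 = 1.037342
Real value = $7,700.00 / 1.037342 = $7,422.82

$7,422.82


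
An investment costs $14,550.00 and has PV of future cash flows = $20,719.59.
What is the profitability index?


Formula: PI = PV(cash flows) / initial investment
Substituting: PI = $20,719.59 / $14,550.00
PI = 1.424

1.424


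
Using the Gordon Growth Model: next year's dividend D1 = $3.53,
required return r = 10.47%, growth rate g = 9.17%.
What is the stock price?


Formula: P = D1 / (r - g)
Spread: r - g = 0.1047 - 0.0917 = 0.013
Substituting: P = $3.53 / 0.013
P = $271.54

$271.54


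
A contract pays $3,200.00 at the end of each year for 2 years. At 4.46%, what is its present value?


Formula: PV = PMT * (1 - (1+r)^(-n)) / r
Discount factor: (1 + 0.0446)^(-2) = 0.916431
Bracket: 1 - 0.916431 = 0.083569
PV = $3,200.00 * 0.083569 / 0.0446 = $5,995.95

$5,995.95


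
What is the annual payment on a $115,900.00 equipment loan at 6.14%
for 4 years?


Formula: PMT = PV * r / (1 - (1+r)^(-n))
Denominator: 1 - (1 + 0.0614)^(-4) = 0.212077
Numerator: $115,900.00 * 0.0614 = 7116.26
PMT = 7116.26 / 0.212077 = $33,555.04

$33,555.04


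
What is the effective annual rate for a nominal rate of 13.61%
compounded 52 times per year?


Formula: EAR = (1 + r/m)^m - 1
Period rate: r/m = 0.1361 / 52 = 0.002617
Compounding: (1 + 0.002617)^52 = 1.145593
EAR = 1.145593 - 1 = 0.145593

0.145593


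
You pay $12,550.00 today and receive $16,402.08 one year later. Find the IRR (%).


Formula: IRR = C1/C0 - 1
Substituting: IRR = $16,402.08 / $12,550.00 - 1
Ratio: 1.306939 - 1 = 0.306939
IRR = 30.6939%

30.6939%


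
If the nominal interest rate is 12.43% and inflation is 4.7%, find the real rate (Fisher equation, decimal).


Formula: (1 + r_real) = (1 + r_nom) / (1 + inflation)
Substituting: (1 + r_real) = 1.1243 / 1.047
(1 + r_real) = 1.07383
r_real = 1.07383 - 1 = 0.07383

0.07383


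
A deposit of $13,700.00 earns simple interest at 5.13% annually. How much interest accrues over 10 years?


Formula: I = P * r * t
Substituting: I = $13,700.00 * 0.0513 * 10
Step: I = $13,700.00 * 0.513
I = $7,028.10

$7,028.10


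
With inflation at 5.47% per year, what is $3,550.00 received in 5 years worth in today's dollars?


Formula: Real value = nominal / (1 + inflation)^years
Price level: (1 + 0.0547)^5 = 1.305103
Real value = $3,550.00 / 1.305103 = $2,720.09

$2,720.09


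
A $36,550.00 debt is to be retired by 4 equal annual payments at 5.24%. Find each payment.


Formula: PMT = PV * r / (1 - (1+r)^(-n))
Denominator: 1 - (1 + 0.0524)^(-4) = 0.184777
Numerator: $36,550.00 * 0.0524 = 1915.22
PMT = 1915.22 / 0.184777 = $10,365.06

$10,365.06


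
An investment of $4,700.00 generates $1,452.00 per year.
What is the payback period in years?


Formula: Payback = investment / annual cash flow
Substituting: Payback = $4,700.00 / $1,452.00
Payback = 3.2369 years

3.2369 years


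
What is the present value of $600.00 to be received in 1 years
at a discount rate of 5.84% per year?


Formula: PV = FV / (1 + r)^n
Substituting: PV = $600.00 / (1 + 0.0584)^1
Discount factor: (1.0584)^1 = 1.0584
PV = $600.00 / 1.0584 = $566.89

$566.89


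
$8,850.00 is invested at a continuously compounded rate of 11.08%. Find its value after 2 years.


Formula: FV = P * e^(r*t)
Exponent: r*t = 0.1108 * 2 = 0.2216
e^(0.2216) = 1.248072
FV = $8,850.00 * 1.248072 = $11,045.44

$11,045.44


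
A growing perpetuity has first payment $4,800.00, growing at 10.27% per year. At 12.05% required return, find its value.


Formula: PV = C / (r - g)
Spread: r - g = 0.1205 - 0.1027 = 0.0178
Substituting: PV = $4,800.00 / 0.0178
PV = $269,662.92

$269,662.92


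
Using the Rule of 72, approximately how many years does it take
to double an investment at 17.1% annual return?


Formula: Years ≈ 72 / r
Substituting: Years ≈ 72 / 17.1
Years ≈ 4.2

4.2 years


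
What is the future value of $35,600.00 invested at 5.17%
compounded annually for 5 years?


Formula: FV = P * (1 + r)^n
Substituting: FV = $35,600.00 * (1 + 0.0517)^5
Growth factor: (1.0517)^5 = 1.286647
FV = $35,600.00 * 1.286647 = $45,804.63

$45,804.63


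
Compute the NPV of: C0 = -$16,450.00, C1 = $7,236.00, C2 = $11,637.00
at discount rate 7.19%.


Formula: NPV = C0 + C1/(1+r) + C2/(1+r)^2
Discount C1: $7,236.00 / (1 + 0.0719) = $6,750.63
Discount C2: $11,637.00 / (1 + 0.0719)^2 = $10,128.21
NPV = -$16,450.00 + $6,750.63 + $10,128.21 = $428.83

$428.83


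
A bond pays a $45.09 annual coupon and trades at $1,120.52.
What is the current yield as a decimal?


Formula: Current yield = annual coupon / price
Substituting: CY = $45.09 / $1,120.52
CY = 0.04024

0.04024


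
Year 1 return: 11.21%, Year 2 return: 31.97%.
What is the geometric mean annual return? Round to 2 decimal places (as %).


Formula: Geometric mean = ((1+r1)*(1+r2))^(1/2) - 1
Product: (1 + 0.1121) * (1 + 0.3197) = 1.1121 * 1.3197 = 1.467638
Square root: 1.467638^0.5 = 1.211461
Geometric mean = 1.211461 - 1 = 0.211461
As percentage: 21.15%

21.15%


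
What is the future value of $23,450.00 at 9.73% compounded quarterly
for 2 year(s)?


Formula: FV = P * (1 + r/m)^(m*t)
Period rate: r/m = 0.0973 / 4 = 0.024325
Total periods: m*t = 4 * 2 = 8
Growth factor: (1 + 0.024325)^8 = 1.211999
FV = $23,450.00 * 1.211999 = $28,421.37

$28,421.37


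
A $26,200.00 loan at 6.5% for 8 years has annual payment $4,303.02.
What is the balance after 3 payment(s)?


Formula: Balance = PV*(1+r)^k - PMT*((1+r)^k - 1)/r
Growth: (1 + 0.065)^3 = 1.20795
Accumulated factor: ((1+r)^k - 1)/r = 3.199225
Balance = $26,200.00 * 1.20795 - $4,303.02 * 3.199225
Balance = $17,881.95

$17,881.95


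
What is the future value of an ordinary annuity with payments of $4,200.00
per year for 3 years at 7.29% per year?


Formula: FV = PMT * ((1+r)^n - 1) / r
Growth factor: (1 + 0.0729)^3 = 1.235031
Numerator: 1.235031 - 1 = 0.235031
FV = $4,200.00 * 0.235031 / 0.0729 = $13,540.86

$13,540.86


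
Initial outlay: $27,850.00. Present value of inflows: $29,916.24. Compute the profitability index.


Formula: PI = PV(cash flows) / initial investment
Substituting: PI = $29,916.24 / $27,850.00
PI = 1.0742

1.0742


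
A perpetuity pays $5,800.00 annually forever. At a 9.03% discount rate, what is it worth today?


Formula: PV = C / r
Substituting: PV = $5,800.00 / 0.0903
PV = $64,230.34

$64,230.34


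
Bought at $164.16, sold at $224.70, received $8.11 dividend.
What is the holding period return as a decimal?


Formula: HPR = (P1 - P0 + D) / P0
Gain: $224.70 - $164.16 + $8.11 = $68.65
HPR = $68.65 / $164.16 = 0.4182

0.4182


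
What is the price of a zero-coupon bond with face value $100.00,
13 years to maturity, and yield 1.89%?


Formula: Price = FV / (1 + r)^n
Substituting: Price = $100.00 / (1 + 0.0189)^13
Discount factor: (1.0189)^13 = 1.275588
Price = $100.00 / 1.275588 = $78.40

$78.40


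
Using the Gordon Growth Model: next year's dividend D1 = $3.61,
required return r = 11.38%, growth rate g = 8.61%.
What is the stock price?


Formula: P = D1 / (r - g)
Spread: r - g = 0.1138 - 0.0861 = 0.0277
Substituting: P = $3.61 / 0.0277
P = $130.32

$130.32


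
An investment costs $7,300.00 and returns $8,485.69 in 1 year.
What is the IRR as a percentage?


Formula: IRR = C1/C0 - 1
Substituting: IRR = $8,485.69 / $7,300.00 - 1
Ratio: 1.162423 - 1 = 0.162423
IRR = 16.2423%

16.2423%


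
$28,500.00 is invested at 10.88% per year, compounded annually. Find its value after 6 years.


Formula: FV = P * (1 + r)^n
Substituting: FV = $28,500.00 * (1 + 0.1088)^6
Growth factor: (1.1088)^6 = 1.858315
FV = $28,500.00 * 1.858315 = $52,961.97

$52,961.97


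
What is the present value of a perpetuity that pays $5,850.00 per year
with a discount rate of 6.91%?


Formula: PV = C / r
Substituting: PV = $5,850.00 / 0.0691
PV = $84,659.91

$84,659.91


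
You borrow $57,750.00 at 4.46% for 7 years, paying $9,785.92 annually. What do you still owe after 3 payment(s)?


Formula: Balance = PV*(1+r)^k - PMT*((1+r)^k - 1)/r
Growth: (1 + 0.0446)^3 = 1.139856
Accumulated factor: ((1+r)^k - 1)/r = 3.135789
Balance = $57,750.00 * 1.139856 - $9,785.92 * 3.135789
Balance = $35,140.11

$35,140.11


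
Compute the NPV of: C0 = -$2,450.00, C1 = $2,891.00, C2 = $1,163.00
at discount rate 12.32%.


Formula: NPV = C0 + C1/(1+r) + C2/(1+r)^2
Discount C1: $2,891.00 / (1 + 0.1232) = $2,573.90
Discount C2: $1,163.00 / (1 + 0.1232)^2 = $921.86
NPV = -$2,450.00 + $2,573.90 + $921.86 = $1,045.76

$1,045.76


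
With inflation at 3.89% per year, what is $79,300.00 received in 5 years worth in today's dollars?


Formula: Real value = nominal / (1 + inflation)^years
Price level: (1 + 0.0389)^5 = 1.210232
Real value = $79,300.00 / 1.210232 = $65,524.61

$65,524.61


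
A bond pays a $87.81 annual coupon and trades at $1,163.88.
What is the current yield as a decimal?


Formula: Current yield = annual coupon / price
Substituting: CY = $87.81 / $1,163.88
CY = 0.075446

0.075446
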